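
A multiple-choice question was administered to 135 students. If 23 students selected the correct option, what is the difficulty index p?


Item difficulty p = number correct / total examinees
p = 23 / 135
p = 0.1704

0.1704


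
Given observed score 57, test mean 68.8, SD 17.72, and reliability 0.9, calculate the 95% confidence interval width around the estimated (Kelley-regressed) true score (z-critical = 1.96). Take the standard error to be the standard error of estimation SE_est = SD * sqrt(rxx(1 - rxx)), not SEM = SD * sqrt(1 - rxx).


True score estimate = 0.9*57 + 0.1*68.8 = 58.18
SE_est = SD * sqrt(rxx * (1 - rxx)) = 17.72 * sqrt(0.9 * 0.1) = 17.72 * sqrt(0.09) = 5.316
CI = T_est +/- z * SE_est, so width = 2 * z * SE_est = 2 * 1.96 * 5.316
Width = 20.8387

20.8387


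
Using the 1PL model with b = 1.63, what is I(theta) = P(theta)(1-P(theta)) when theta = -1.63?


P = 1/(1+exp(-(-1.63-1.63))) = 0.037
I = P*(1-P) = 0.037 * 0.963
I = 0.0356

0.0356


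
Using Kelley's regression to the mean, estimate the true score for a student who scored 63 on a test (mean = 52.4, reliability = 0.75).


T_est = rxx * X + (1 - rxx) * mean
T_est = 0.75 * 63 + 0.25 * 52.4
T_est = 47.25 + 13.1
T_est = 60.35

60.35


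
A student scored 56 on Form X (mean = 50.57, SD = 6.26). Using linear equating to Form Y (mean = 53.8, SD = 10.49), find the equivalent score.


slope = SD_Y / SD_X = 10.49 / 6.26 ~ 1.6757
intercept = mean_Y - slope * mean_X = 53.8 - (10.49 / 6.26) * 50.57 ~ -30.9411
Y = slope * X + intercept. To avoid rounding drift from the rounded slope/intercept, evaluate the equivalent form Y = mean_Y + SD_Y * (X - mean_X) / SD_X at full precision:
Y = 53.8 + 10.49 * (56 - 50.57) / 6.26
Y = 53.8 + 10.49 * 5.43 / 6.26
Y = 53.8 + 56.9607 / 6.26
Y = 53.8 + 9.0992
Y = 62.8992

62.8992


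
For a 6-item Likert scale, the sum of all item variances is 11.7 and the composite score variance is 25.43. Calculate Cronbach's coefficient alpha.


alpha = (k/(k-1)) * (1 - sum(si^2)/s_total^2)
= (6/5) * (1 - 11.7/25.43)
alpha = 0.6479

0.6479


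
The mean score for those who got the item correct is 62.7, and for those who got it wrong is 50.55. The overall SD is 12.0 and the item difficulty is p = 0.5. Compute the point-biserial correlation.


q = 1 - p = 0.5
rpb = ((M1 - M0) / SD) * sqrt(p * q)
rpb = ((62.7 - 50.55) / 12.0) * sqrt(0.5 * 0.5)
rpb = 0.5063

0.5063


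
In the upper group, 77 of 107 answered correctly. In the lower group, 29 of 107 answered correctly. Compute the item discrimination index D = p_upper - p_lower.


p_upper = 77/107 = 0.7196
p_lower = 29/107 = 0.271
D = 0.7196 - 0.271 = 0.4486

0.4486


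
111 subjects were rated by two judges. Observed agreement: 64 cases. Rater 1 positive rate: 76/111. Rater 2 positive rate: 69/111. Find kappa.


P_o = 64/111 = 0.576577
P_e = (76*69 + 35*42) / 12321 = 0.544923
kappa = (P_o - P_e) / (1 - P_e)
kappa = (0.576577 - 0.544923) / (1 - 0.544923)
kappa = 0.0696

0.0696


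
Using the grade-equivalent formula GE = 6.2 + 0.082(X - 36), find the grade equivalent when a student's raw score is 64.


raw - median = 64 - 36 = 28
slope * diff = 0.082 * 28 = 2.296
GE = 6.2 + 2.296
GE = 8.496

8.496


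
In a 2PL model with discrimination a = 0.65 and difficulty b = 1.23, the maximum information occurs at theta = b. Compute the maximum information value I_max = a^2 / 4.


For 2PL, max info at theta = b = 1.23
I_max = a^2 / 4 = 0.65^2 / 4
= 0.4225 / 4
I_max = 0.1056

0.1056


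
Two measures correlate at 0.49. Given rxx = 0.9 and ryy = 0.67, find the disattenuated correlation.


r_corrected = rxy / sqrt(rxx * ryy)
= 0.49 / sqrt(0.9 * 0.67)
= 0.49 / sqrt(0.603)
= 0.49 / 0.776531
r_corrected = 0.631

0.631


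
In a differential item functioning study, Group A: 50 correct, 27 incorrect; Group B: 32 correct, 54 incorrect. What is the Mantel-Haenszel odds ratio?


Odds_A = 50/27 = 1.8519
Odds_B = 32/54 = 0.5926
OR = Odds_A / Odds_B = 1.8519 / 0.5926
Exactly, OR = (50 * 54) / (27 * 32) = 2700 / 864
OR = 3.125

3.125


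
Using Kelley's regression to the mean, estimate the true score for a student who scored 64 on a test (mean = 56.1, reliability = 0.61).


T_est = rxx * X + (1 - rxx) * mean
T_est = 0.61 * 64 + 0.39 * 56.1
T_est = 39.04 + 21.879
T_est = 60.919

60.919


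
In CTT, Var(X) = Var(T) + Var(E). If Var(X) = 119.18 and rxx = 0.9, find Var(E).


var_true = rxx * var_obs = 0.9 * 119.18 = 107.262
var_error = var_obs - var_true
var_error = 119.18 - 107.262
var_error = 11.918

11.918


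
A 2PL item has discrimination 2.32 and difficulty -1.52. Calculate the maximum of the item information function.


For 2PL, max info at theta = b = -1.52
I_max = a^2 / 4 = 2.32^2 / 4
= 5.3824 / 4
I_max = 1.3456

1.3456


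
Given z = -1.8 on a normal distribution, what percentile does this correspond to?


CDF(z) = 0.5 * (1 + erf(z/sqrt(2)))
erf(-1.2728) = -0.9281
CDF = 0.0359
Percentile rank = 0.0359 * 100 = 3.59

3.59


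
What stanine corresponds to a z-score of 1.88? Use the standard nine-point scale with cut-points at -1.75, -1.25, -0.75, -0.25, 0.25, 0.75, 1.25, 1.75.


Stanine boundaries: [-1.75, -1.25, -0.75, -0.25, 0.25, 0.75, 1.25, 1.75]
z = 1.88
Check each boundary:
  z >= -1.75 -> could be stanine 2
  z >= -1.25 -> could be stanine 3
  z >= -0.75 -> could be stanine 4
  z >= -0.25 -> could be stanine 5
  z >= 0.25 -> could be stanine 6
  z >= 0.75 -> could be stanine 7
  z >= 1.25 -> could be stanine 8
  z >= 1.75 -> could be stanine 9
Highest qualifying boundary gives stanine = 9

9


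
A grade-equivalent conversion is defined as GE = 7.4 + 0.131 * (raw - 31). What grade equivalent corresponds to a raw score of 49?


raw - median = 49 - 31 = 18
slope * diff = 0.131 * 18 = 2.358
GE = 7.4 + 2.358
GE = 9.758

9.758


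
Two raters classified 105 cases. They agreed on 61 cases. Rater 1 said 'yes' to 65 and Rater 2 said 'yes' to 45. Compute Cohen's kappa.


P_o = 61/105 = 0.580952
P_e = (65*45 + 40*60) / 11025 = 0.482993
kappa = (P_o - P_e) / (1 - P_e)
kappa = (0.580952 - 0.482993) / (1 - 0.482993)
kappa = 0.1895

0.1895


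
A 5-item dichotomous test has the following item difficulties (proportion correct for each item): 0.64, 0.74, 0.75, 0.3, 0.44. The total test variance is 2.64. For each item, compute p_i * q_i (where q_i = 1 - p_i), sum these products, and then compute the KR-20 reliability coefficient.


For each item, compute p_i * q_i:
  Item 1: 0.64 * 0.36 = 0.2304
  Item 2: 0.74 * 0.26 = 0.1924
  Item 3: 0.75 * 0.25 = 0.1875
  Item 4: 0.3 * 0.7 = 0.21
  Item 5: 0.44 * 0.56 = 0.2464
Sum(p_i * q_i) = 0.2304 + 0.1924 + 0.1875 + 0.21 + 0.2464 = 1.0667
KR-20 = (k/(k-1)) * (1 - Sum(p_i*q_i) / Var_total)
= (5/4) * (1 - 1.0667/2.64)
= 1.25 * 0.5959
KR-20 = 0.7449

0.7449


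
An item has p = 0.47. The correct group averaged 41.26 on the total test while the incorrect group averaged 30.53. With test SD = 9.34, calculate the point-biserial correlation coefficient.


q = 1 - p = 0.53
rpb = ((M1 - M0) / SD) * sqrt(p * q)
rpb = ((41.26 - 30.53) / 9.34) * sqrt(0.47 * 0.53)
rpb = 0.5734

0.5734


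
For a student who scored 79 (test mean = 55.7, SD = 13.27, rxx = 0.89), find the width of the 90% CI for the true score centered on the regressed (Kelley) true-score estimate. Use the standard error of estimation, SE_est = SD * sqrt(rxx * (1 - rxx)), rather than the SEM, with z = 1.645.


True score estimate = 0.89*79 + 0.11*55.7 = 76.437
SE_est = SD * sqrt(rxx * (1 - rxx)) = 13.27 * sqrt(0.89 * 0.11) = 13.27 * sqrt(0.0979) = 4.152047
CI = T_est +/- z * SE_est, so width = 2 * z * SE_est = 2 * 1.645 * 4.152047
Width = 13.6602

13.6602


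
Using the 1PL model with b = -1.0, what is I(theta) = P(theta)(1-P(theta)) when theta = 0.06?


P = 1/(1+exp(-(0.06--1.0))) = 0.7427
I = P*(1-P) = 0.7427 * 0.2573
I = 0.1911

0.1911


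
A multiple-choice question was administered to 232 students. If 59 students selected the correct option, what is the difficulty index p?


Item difficulty p = number correct / total examinees
p = 59 / 232
p = 0.2543

0.2543


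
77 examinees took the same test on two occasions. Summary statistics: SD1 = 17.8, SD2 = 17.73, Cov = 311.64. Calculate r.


r = cov(X,Y) / (SD_X * SD_Y)
r = 311.64 / (17.8 * 17.73)
r = 311.64 / 315.594
r = 0.9875

0.9875


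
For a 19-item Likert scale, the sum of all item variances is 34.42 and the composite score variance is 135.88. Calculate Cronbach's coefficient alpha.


alpha = (k/(k-1)) * (1 - sum(si^2)/s_total^2)
= (19/18) * (1 - 34.42/135.88)
alpha = 0.7882

0.7882


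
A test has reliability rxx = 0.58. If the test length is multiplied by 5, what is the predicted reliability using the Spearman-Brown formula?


r_new = (n * rxx) / (1 + (n-1) * rxx)
r_new = (5 * 0.58) / (1 + 4 * 0.58)
r_new = 2.9 / 3.32
r_new = 0.8735

0.8735


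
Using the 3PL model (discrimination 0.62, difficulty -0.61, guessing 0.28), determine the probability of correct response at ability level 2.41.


logit = 0.62*(2.41 - -0.61) = 1.8724
P* = 1/(1 + exp(-1.8724)) = 0.8667
P = 0.28 + (1 - 0.28) * 0.8667
P = 0.904

0.904


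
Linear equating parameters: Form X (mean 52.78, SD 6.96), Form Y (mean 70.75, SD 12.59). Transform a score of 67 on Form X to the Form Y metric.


slope = SD_Y / SD_X = 12.59 / 6.96 ~ 1.8089
intercept = mean_Y - slope * mean_X = 70.75 - (12.59 / 6.96) * 52.78 ~ -24.7242
Y = slope * X + intercept. To avoid rounding drift from the rounded slope/intercept, evaluate the equivalent form Y = mean_Y + SD_Y * (X - mean_X) / SD_X at full precision:
Y = 70.75 + 12.59 * (67 - 52.78) / 6.96
Y = 70.75 + 12.59 * 14.22 / 6.96
Y = 70.75 + 179.0298 / 6.96
Y = 70.75 + 25.7227
Y = 96.4727

96.4727


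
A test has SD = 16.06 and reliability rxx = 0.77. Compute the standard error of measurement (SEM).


SEM = SD * sqrt(1 - rxx)
SEM = 16.06 * sqrt(1 - 0.77)
SEM = 16.06 * sqrt(0.23) = 16.06 * 0.479583
SEM = 7.7021

7.7021


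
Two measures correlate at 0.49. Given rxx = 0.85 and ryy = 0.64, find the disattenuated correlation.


r_corrected = rxy / sqrt(rxx * ryy)
= 0.49 / sqrt(0.85 * 0.64)
= 0.49 / sqrt(0.544)
= 0.49 / 0.737564
r_corrected = 0.6643

0.6643


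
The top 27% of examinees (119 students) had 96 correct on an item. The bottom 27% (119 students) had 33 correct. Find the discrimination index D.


p_upper = 96/119 = 0.8067
p_lower = 33/119 = 0.2773
D = 0.8067 - 0.2773 = 0.5294

0.5294


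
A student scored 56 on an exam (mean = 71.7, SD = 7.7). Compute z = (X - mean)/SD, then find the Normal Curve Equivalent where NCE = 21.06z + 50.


z = (X - mean) / SD = (56 - 71.7) / 7.7
z = -15.7 / 7.7
z = -2.039
NCE = NCE = 21.06z + 50
Carry z at full precision (z = -15.7 / 7.7) into the conversion:
NCE = 21.06 * (-15.7 / 7.7) + 50 = -330.642 / 7.7 + 50
NCE = -42.9405 + 50
NCE = 7.0595

7.0595


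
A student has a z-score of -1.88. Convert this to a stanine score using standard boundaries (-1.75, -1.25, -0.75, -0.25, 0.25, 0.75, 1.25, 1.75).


Stanine boundaries: [-1.75, -1.25, -0.75, -0.25, 0.25, 0.75, 1.25, 1.75]
z = -1.88
Check each boundary:
  z < -1.75
  z < -1.25
  z < -0.75
  z < -0.25
  z < 0.25
  z < 0.75
  z < 1.25
  z < 1.75
Highest qualifying boundary gives stanine = 1

1


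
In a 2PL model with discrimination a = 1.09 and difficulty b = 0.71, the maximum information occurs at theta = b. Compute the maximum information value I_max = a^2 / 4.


For 2PL, max info at theta = b = 0.71
I_max = a^2 / 4 = 1.09^2 / 4
= 1.1881 / 4
I_max = 0.297

0.297


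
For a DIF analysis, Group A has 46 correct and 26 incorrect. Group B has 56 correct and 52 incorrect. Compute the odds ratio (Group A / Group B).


Odds_A = 46/26 = 1.7692
Odds_B = 56/52 = 1.0769
OR = Odds_A / Odds_B = 1.7692 / 1.0769
Exactly, OR = (46 * 52) / (26 * 56) = 2392 / 1456
OR = 1.6429

1.6429


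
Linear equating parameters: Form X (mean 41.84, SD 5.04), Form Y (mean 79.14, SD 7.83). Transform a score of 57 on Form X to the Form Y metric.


slope = SD_Y / SD_X = 7.83 / 5.04 ~ 1.5536
intercept = mean_Y - slope * mean_X = 79.14 - (7.83 / 5.04) * 41.84 ~ 14.1386
Y = slope * X + intercept. To avoid rounding drift from the rounded slope/intercept, evaluate the equivalent form Y = mean_Y + SD_Y * (X - mean_X) / SD_X at full precision:
Y = 79.14 + 7.83 * (57 - 41.84) / 5.04
Y = 79.14 + 7.83 * 15.16 / 5.04
Y = 79.14 + 118.7028 / 5.04
Y = 79.14 + 23.5521
Y = 102.6921

102.6921


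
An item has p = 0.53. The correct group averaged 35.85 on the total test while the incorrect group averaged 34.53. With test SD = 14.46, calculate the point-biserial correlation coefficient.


q = 1 - p = 0.47
rpb = ((M1 - M0) / SD) * sqrt(p * q)
rpb = ((35.85 - 34.53) / 14.46) * sqrt(0.53 * 0.47)
rpb = 0.0456

0.0456


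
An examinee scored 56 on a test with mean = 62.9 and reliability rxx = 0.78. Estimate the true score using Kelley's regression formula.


T_est = rxx * X + (1 - rxx) * mean
T_est = 0.78 * 56 + 0.22 * 62.9
T_est = 43.68 + 13.838
T_est = 57.518

57.518


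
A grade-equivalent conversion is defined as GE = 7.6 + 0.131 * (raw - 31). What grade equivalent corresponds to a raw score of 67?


raw - median = 67 - 31 = 36
slope * diff = 0.131 * 36 = 4.716
GE = 7.6 + 4.716
GE = 12.316

12.316


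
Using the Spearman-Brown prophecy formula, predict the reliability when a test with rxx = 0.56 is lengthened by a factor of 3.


r_new = (n * rxx) / (1 + (n-1) * rxx)
r_new = (3 * 0.56) / (1 + 2 * 0.56)
r_new = 1.68 / 2.12
r_new = 0.7925

0.7925


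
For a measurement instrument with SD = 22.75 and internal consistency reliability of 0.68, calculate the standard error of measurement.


SEM = SD * sqrt(1 - rxx)
SEM = 22.75 * sqrt(1 - 0.68)
SEM = 22.75 * sqrt(0.32) = 22.75 * 0.565685
SEM = 12.8693

12.8693


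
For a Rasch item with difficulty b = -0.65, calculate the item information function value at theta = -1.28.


P = 1/(1+exp(-(-1.28--0.65))) = 0.3475
I = P*(1-P) = 0.3475 * 0.6525
I = 0.2267

0.2267


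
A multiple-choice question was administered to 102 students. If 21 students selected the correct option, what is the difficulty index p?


Item difficulty p = number correct / total examinees
p = 21 / 102
p = 0.2059

0.2059


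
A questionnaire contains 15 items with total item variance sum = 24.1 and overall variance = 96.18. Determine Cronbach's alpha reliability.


alpha = (k/(k-1)) * (1 - sum(si^2)/s_total^2)
= (15/14) * (1 - 24.1/96.18)
alpha = 0.803

0.803


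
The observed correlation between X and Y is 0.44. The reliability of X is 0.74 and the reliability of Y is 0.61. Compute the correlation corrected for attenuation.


r_corrected = rxy / sqrt(rxx * ryy)
= 0.44 / sqrt(0.74 * 0.61)
= 0.44 / sqrt(0.4514)
= 0.44 / 0.671863
r_corrected = 0.6549

0.6549


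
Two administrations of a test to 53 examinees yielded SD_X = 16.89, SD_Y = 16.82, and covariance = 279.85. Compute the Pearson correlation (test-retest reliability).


r = cov(X,Y) / (SD_X * SD_Y)
r = 279.85 / (16.89 * 16.82)
r = 279.85 / 284.0898
r = 0.9851

0.9851


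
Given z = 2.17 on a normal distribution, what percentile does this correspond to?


CDF(z) = 0.5 * (1 + erf(z/sqrt(2)))
erf(1.5344) = 0.97
CDF = 0.985
Percentile rank = 0.985 * 100 = 98.5

98.5


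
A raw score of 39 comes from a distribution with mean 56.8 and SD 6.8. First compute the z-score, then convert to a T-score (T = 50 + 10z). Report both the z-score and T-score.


z = (X - mean) / SD = (39 - 56.8) / 6.8
z = -17.8 / 6.8
z = -2.6176
T-score = T = 50 + 10z
Carry z at full precision (z = -17.8 / 6.8) into the conversion:
T-score = 50 + 10 * (-17.8 / 6.8) = 50 + -178 / 6.8
T-score = 50 + -26.1765
T-score = 23.8235

23.8235


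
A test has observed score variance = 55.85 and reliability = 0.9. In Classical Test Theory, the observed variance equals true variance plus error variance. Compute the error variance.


var_true = rxx * var_obs = 0.9 * 55.85 = 50.265
var_error = var_obs - var_true
var_error = 55.85 - 50.265
var_error = 5.585

5.585


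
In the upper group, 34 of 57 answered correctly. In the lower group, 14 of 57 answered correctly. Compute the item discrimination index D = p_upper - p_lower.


p_upper = 34/57 = 0.5965
p_lower = 14/57 = 0.2456
D = 0.5965 - 0.2456 = 0.3509

0.3509


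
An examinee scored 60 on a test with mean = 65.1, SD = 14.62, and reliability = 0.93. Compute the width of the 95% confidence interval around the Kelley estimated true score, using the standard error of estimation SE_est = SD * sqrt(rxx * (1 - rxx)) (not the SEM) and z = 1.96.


True score estimate = 0.93*60 + 0.07*65.1 = 60.357
SE_est = SD * sqrt(rxx * (1 - rxx)) = 14.62 * sqrt(0.93 * 0.07) = 14.62 * sqrt(0.0651) = 3.730249
CI = T_est +/- z * SE_est, so width = 2 * z * SE_est = 2 * 1.96 * 3.730249
Width = 14.6226

14.6226


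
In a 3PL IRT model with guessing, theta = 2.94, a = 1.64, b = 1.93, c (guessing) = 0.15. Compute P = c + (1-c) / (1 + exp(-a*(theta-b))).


logit = 1.64*(2.94 - 1.93) = 1.6564
P* = 1/(1 + exp(-1.6564)) = 0.8398
P = 0.15 + (1 - 0.15) * 0.8398
P = 0.8638

0.8638


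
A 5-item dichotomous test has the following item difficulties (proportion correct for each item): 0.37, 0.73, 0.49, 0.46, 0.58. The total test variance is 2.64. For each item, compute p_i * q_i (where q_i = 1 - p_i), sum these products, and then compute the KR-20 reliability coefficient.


For each item, compute p_i * q_i:
  Item 1: 0.37 * 0.63 = 0.2331
  Item 2: 0.73 * 0.27 = 0.1971
  Item 3: 0.49 * 0.51 = 0.2499
  Item 4: 0.46 * 0.54 = 0.2484
  Item 5: 0.58 * 0.42 = 0.2436
Sum(p_i * q_i) = 0.2331 + 0.1971 + 0.2499 + 0.2484 + 0.2436 = 1.1721
KR-20 = (k/(k-1)) * (1 - Sum(p_i*q_i) / Var_total)
= (5/4) * (1 - 1.1721/2.64)
= 1.25 * 0.556
KR-20 = 0.695

0.695


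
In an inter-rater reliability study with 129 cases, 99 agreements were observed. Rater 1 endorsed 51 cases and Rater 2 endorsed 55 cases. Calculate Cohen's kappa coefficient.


P_o = 99/129 = 0.767442
P_e = (51*55 + 78*74) / 16641 = 0.515414
kappa = (P_o - P_e) / (1 - P_e)
kappa = (0.767442 - 0.515414) / (1 - 0.515414)
kappa = 0.5201

0.5201


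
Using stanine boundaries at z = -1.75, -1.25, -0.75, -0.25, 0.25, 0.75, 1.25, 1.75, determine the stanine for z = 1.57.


Stanine boundaries: [-1.75, -1.25, -0.75, -0.25, 0.25, 0.75, 1.25, 1.75]
z = 1.57
Check each boundary:
  z >= -1.75 -> could be stanine 2
  z >= -1.25 -> could be stanine 3
  z >= -0.75 -> could be stanine 4
  z >= -0.25 -> could be stanine 5
  z >= 0.25 -> could be stanine 6
  z >= 0.75 -> could be stanine 7
  z >= 1.25 -> could be stanine 8
  z < 1.75
Highest qualifying boundary gives stanine = 8

8


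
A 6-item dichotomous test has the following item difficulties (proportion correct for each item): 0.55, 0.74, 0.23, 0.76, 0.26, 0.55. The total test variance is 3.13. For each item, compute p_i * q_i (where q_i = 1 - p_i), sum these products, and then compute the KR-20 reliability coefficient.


For each item, compute p_i * q_i:
  Item 1: 0.55 * 0.45 = 0.2475
  Item 2: 0.74 * 0.26 = 0.1924
  Item 3: 0.23 * 0.77 = 0.1771
  Item 4: 0.76 * 0.24 = 0.1824
  Item 5: 0.26 * 0.74 = 0.1924
  Item 6: 0.55 * 0.45 = 0.2475
Sum(p_i * q_i) = 0.2475 + 0.1924 + 0.1771 + 0.1824 + 0.1924 + 0.2475 = 1.2393
KR-20 = (k/(k-1)) * (1 - Sum(p_i*q_i) / Var_total)
= (6/5) * (1 - 1.2393/3.13)
= 1.2 * 0.6041
KR-20 = 0.7249

0.7249


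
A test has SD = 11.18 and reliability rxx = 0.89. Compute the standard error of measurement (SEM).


SEM = SD * sqrt(1 - rxx)
SEM = 11.18 * sqrt(1 - 0.89)
SEM = 11.18 * sqrt(0.11) = 11.18 * 0.331662
SEM = 3.708

3.708


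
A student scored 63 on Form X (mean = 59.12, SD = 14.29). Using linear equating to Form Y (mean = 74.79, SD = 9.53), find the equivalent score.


slope = SD_Y / SD_X = 9.53 / 14.29 ~ 0.6669
intercept = mean_Y - slope * mean_X = 74.79 - (9.53 / 14.29) * 59.12 ~ 35.3629
Y = slope * X + intercept. To avoid rounding drift from the rounded slope/intercept, evaluate the equivalent form Y = mean_Y + SD_Y * (X - mean_X) / SD_X at full precision:
Y = 74.79 + 9.53 * (63 - 59.12) / 14.29
Y = 74.79 + 9.53 * 3.88 / 14.29
Y = 74.79 + 36.9764 / 14.29
Y = 74.79 + 2.5876
Y = 77.3776

77.3776


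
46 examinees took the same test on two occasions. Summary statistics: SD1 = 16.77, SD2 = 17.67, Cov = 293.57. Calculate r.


r = cov(X,Y) / (SD_X * SD_Y)
r = 293.57 / (16.77 * 17.67)
r = 293.57 / 296.3259
r = 0.9907

0.9907


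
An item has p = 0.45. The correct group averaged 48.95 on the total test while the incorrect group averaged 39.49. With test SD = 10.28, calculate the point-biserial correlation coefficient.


q = 1 - p = 0.55
rpb = ((M1 - M0) / SD) * sqrt(p * q)
rpb = ((48.95 - 39.49) / 10.28) * sqrt(0.45 * 0.55)
rpb = 0.4578

0.4578


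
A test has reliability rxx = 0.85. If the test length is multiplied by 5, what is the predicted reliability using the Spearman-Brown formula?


r_new = (n * rxx) / (1 + (n-1) * rxx)
r_new = (5 * 0.85) / (1 + 4 * 0.85)
r_new = 4.25 / 4.4
r_new = 0.9659

0.9659


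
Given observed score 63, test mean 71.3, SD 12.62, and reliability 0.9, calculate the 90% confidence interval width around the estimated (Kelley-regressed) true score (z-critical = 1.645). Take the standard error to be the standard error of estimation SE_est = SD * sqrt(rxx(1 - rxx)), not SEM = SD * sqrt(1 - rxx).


True score estimate = 0.9*63 + 0.1*71.3 = 63.83
SE_est = SD * sqrt(rxx * (1 - rxx)) = 12.62 * sqrt(0.9 * 0.1) = 12.62 * sqrt(0.09) = 3.786
CI = T_est +/- z * SE_est, so width = 2 * z * SE_est = 2 * 1.645 * 3.786
Width = 12.4559

12.4559


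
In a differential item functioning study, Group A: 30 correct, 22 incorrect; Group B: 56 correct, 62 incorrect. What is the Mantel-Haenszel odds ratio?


Odds_A = 30/22 = 1.3636
Odds_B = 56/62 = 0.9032
OR = Odds_A / Odds_B = 1.3636 / 0.9032
Exactly, OR = (30 * 62) / (22 * 56) = 1860 / 1232
OR = 1.5097

1.5097


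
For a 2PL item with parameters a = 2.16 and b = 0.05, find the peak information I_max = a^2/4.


For 2PL, max info at theta = b = 0.05
I_max = a^2 / 4 = 2.16^2 / 4
= 4.6656 / 4
I_max = 1.1664

1.1664


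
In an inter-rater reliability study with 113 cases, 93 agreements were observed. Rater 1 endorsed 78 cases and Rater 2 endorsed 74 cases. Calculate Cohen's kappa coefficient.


P_o = 93/113 = 0.823009
P_e = (78*74 + 35*39) / 12769 = 0.558932
kappa = (P_o - P_e) / (1 - P_e)
kappa = (0.823009 - 0.558932) / (1 - 0.558932)
kappa = 0.5987

0.5987


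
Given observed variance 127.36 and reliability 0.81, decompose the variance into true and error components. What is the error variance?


var_true = rxx * var_obs = 0.81 * 127.36 = 103.1616
var_error = var_obs - var_true
var_error = 127.36 - 103.1616
var_error = 24.1984

24.1984


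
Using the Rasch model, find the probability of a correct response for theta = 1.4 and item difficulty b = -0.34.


theta - b = 1.4 - -0.34 = 1.74
exp(-(theta - b)) = exp(-1.74) = 0.1755
P = 1 / (1 + 0.1755)
P = 0.8507

0.8507


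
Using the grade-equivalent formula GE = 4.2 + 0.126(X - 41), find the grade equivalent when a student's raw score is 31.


raw - median = 31 - 41 = -10
slope * diff = 0.126 * -10 = -1.26
GE = 4.2 + -1.26
GE = 2.94

2.94


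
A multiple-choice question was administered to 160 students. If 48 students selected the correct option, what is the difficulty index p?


Item difficulty p = number correct / total examinees
p = 48 / 160
p = 0.3

0.3


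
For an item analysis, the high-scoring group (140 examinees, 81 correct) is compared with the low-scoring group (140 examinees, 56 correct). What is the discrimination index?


p_upper = 81/140 = 0.5786
p_lower = 56/140 = 0.4
D = 0.5786 - 0.4 = 0.1786

0.1786


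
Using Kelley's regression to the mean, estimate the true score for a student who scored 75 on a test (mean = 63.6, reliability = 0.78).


T_est = rxx * X + (1 - rxx) * mean
T_est = 0.78 * 75 + 0.22 * 63.6
T_est = 58.5 + 13.992
T_est = 72.492

72.492


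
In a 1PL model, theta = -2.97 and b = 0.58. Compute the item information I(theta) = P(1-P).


P = 1/(1+exp(-(-2.97-0.58))) = 0.0279
I = P*(1-P) = 0.0279 * 0.9721
I = 0.0271

0.0271


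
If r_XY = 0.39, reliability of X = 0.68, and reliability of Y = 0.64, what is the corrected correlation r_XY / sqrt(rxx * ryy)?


r_corrected = rxy / sqrt(rxx * ryy)
= 0.39 / sqrt(0.68 * 0.64)
= 0.39 / sqrt(0.4352)
= 0.39 / 0.659697
r_corrected = 0.5912

0.5912


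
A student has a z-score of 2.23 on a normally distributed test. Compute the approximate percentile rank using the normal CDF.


CDF(z) = 0.5 * (1 + erf(z/sqrt(2)))
erf(1.5768) = 0.9743
CDF = 0.9871
Percentile rank = 0.9871 * 100 = 98.71

98.71


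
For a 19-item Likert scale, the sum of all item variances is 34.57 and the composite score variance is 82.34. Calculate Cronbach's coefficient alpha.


alpha = (k/(k-1)) * (1 - sum(si^2)/s_total^2)
= (19/18) * (1 - 34.57/82.34)
alpha = 0.6124

0.6124


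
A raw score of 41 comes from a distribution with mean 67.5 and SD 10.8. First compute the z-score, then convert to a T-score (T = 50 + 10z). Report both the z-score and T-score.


z = (X - mean) / SD = (41 - 67.5) / 10.8
z = -26.5 / 10.8
z = -2.4537
T-score = T = 50 + 10z
Carry z at full precision (z = -26.5 / 10.8) into the conversion:
T-score = 50 + 10 * (-26.5 / 10.8) = 50 + -265 / 10.8
T-score = 50 + -24.537
T-score = 25.463

25.463


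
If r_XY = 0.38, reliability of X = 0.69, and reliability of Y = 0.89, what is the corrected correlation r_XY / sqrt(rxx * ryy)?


r_corrected = rxy / sqrt(rxx * ryy)
= 0.38 / sqrt(0.69 * 0.89)
= 0.38 / sqrt(0.6141)
= 0.38 / 0.783645
r_corrected = 0.4849

0.4849


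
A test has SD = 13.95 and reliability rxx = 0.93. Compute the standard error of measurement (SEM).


SEM = SD * sqrt(1 - rxx)
SEM = 13.95 * sqrt(1 - 0.93)
SEM = 13.95 * sqrt(0.07) = 13.95 * 0.264575
SEM = 3.6908

3.6908


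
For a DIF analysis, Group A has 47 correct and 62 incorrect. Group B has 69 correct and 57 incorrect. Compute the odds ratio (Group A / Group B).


Odds_A = 47/62 = 0.7581
Odds_B = 69/57 = 1.2105
OR = Odds_A / Odds_B = 0.7581 / 1.2105
Exactly, OR = (47 * 57) / (62 * 69) = 2679 / 4278
OR = 0.6262

0.6262


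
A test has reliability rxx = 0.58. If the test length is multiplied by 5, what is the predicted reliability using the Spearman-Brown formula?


r_new = (n * rxx) / (1 + (n-1) * rxx)
r_new = (5 * 0.58) / (1 + 4 * 0.58)
r_new = 2.9 / 3.32
r_new = 0.8735

0.8735


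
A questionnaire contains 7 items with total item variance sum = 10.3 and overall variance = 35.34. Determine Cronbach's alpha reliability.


alpha = (k/(k-1)) * (1 - sum(si^2)/s_total^2)
= (7/6) * (1 - 10.3/35.34)
alpha = 0.8266

0.8266


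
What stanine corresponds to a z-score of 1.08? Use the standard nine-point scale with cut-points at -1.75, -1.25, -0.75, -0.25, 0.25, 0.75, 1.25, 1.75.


Stanine boundaries: [-1.75, -1.25, -0.75, -0.25, 0.25, 0.75, 1.25, 1.75]
z = 1.08
Check each boundary:
  z >= -1.75 -> could be stanine 2
  z >= -1.25 -> could be stanine 3
  z >= -0.75 -> could be stanine 4
  z >= -0.25 -> could be stanine 5
  z >= 0.25 -> could be stanine 6
  z >= 0.75 -> could be stanine 7
  z < 1.25
  z < 1.75
Highest qualifying boundary gives stanine = 7

7


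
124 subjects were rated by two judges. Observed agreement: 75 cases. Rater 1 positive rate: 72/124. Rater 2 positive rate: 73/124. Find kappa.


P_o = 75/124 = 0.604839
P_e = (72*73 + 52*51) / 15376 = 0.514308
kappa = (P_o - P_e) / (1 - P_e)
kappa = (0.604839 - 0.514308) / (1 - 0.514308)
kappa = 0.1864

0.1864


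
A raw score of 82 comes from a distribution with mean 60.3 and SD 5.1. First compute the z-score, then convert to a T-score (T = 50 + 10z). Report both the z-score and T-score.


z = (X - mean) / SD = (82 - 60.3) / 5.1
z = 21.7 / 5.1
z = 4.2549
T-score = T = 50 + 10z
Carry z at full precision (z = 21.7 / 5.1) into the conversion:
T-score = 50 + 10 * (21.7 / 5.1) = 50 + 217 / 5.1
T-score = 50 + 42.549
T-score = 92.549

92.549


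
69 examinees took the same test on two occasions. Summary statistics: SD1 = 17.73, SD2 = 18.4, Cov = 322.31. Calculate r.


r = cov(X,Y) / (SD_X * SD_Y)
r = 322.31 / (17.73 * 18.4)
r = 322.31 / 326.232
r = 0.988

0.988


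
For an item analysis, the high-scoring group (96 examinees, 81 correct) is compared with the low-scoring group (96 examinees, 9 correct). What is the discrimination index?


p_upper = 81/96 = 0.8438
p_lower = 9/96 = 0.0938
D = 0.8438 - 0.0938 = 0.75

0.75


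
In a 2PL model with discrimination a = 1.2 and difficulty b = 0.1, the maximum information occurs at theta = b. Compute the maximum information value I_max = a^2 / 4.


For 2PL, max info at theta = b = 0.1
I_max = a^2 / 4 = 1.2^2 / 4
= 1.44 / 4
I_max = 0.36

0.36


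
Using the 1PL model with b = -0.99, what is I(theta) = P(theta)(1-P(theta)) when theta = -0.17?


P = 1/(1+exp(-(-0.17--0.99))) = 0.6942
I = P*(1-P) = 0.6942 * 0.3058
I = 0.2123

0.2123


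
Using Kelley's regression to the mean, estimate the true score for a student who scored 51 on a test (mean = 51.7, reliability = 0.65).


T_est = rxx * X + (1 - rxx) * mean
T_est = 0.65 * 51 + 0.35 * 51.7
T_est = 33.15 + 18.095
T_est = 51.245

51.245


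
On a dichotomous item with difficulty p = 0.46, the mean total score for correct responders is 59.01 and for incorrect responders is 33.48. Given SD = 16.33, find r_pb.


q = 1 - p = 0.54
rpb = ((M1 - M0) / SD) * sqrt(p * q)
rpb = ((59.01 - 33.48) / 16.33) * sqrt(0.46 * 0.54)
rpb = 0.7792

0.7792


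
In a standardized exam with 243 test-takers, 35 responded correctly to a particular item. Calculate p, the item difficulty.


Item difficulty p = number correct / total examinees
p = 35 / 243
p = 0.144

0.144


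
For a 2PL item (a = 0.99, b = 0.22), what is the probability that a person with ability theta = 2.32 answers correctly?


a*(theta - b) = 0.99 * (2.32 - 0.22) = 2.079
exp(-2.079) = 0.1251
P = 1 / (1 + 0.1251)
P = 0.8888

0.8888


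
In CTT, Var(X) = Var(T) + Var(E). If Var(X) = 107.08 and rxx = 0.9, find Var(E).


var_true = rxx * var_obs = 0.9 * 107.08 = 96.372
var_error = var_obs - var_true
var_error = 107.08 - 96.372
var_error = 10.708

10.708


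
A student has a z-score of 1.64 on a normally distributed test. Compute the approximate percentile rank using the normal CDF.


CDF(z) = 0.5 * (1 + erf(z/sqrt(2)))
erf(1.1597) = 0.899
CDF = 0.9495
Percentile rank = 0.9495 * 100 = 94.95

94.95


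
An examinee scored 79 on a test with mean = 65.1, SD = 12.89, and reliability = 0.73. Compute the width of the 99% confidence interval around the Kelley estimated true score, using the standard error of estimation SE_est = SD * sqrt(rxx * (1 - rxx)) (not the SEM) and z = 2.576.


True score estimate = 0.73*79 + 0.27*65.1 = 75.247
SE_est = SD * sqrt(rxx * (1 - rxx)) = 12.89 * sqrt(0.73 * 0.27) = 12.89 * sqrt(0.1971) = 5.722637
CI = T_est +/- z * SE_est, so width = 2 * z * SE_est = 2 * 2.576 * 5.722637
Width = 29.483

29.483


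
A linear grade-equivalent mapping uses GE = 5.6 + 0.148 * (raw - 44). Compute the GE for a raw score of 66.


raw - median = 66 - 44 = 22
slope * diff = 0.148 * 22 = 3.256
GE = 5.6 + 3.256
GE = 8.856

8.856


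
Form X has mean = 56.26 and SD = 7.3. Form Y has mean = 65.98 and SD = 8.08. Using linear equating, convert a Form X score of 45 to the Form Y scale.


slope = SD_Y / SD_X = 8.08 / 7.3 ~ 1.1068
intercept = mean_Y - slope * mean_X = 65.98 - (8.08 / 7.3) * 56.26 ~ 3.7087
Y = slope * X + intercept. To avoid rounding drift from the rounded slope/intercept, evaluate the equivalent form Y = mean_Y + SD_Y * (X - mean_X) / SD_X at full precision:
Y = 65.98 + 8.08 * (45 - 56.26) / 7.3
Y = 65.98 - 8.08 * 11.26 / 7.3
Y = 65.98 - 90.9808 / 7.3
Y = 65.98 - 12.4631
Y = 53.5169

53.5169


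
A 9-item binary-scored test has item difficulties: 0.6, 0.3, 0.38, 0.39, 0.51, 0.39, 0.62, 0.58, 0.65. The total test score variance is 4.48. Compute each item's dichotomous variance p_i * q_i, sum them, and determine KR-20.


For each item, compute p_i * q_i:
  Item 1: 0.6 * 0.4 = 0.24
  Item 2: 0.3 * 0.7 = 0.21
  Item 3: 0.38 * 0.62 = 0.2356
  Item 4: 0.39 * 0.61 = 0.2379
  Item 5: 0.51 * 0.49 = 0.2499
  Item 6: 0.39 * 0.61 = 0.2379
  Item 7: 0.62 * 0.38 = 0.2356
  Item 8: 0.58 * 0.42 = 0.2436
  Item 9: 0.65 * 0.35 = 0.2275
Sum(p_i * q_i) = 0.24 + 0.21 + 0.2356 + 0.2379 + 0.2499 + 0.2379 + 0.2356 + 0.2436 + 0.2275 = 2.118
KR-20 = (k/(k-1)) * (1 - Sum(p_i*q_i) / Var_total)
= (9/8) * (1 - 2.118/4.48)
= 1.125 * 0.5272
KR-20 = 0.5931

0.5931


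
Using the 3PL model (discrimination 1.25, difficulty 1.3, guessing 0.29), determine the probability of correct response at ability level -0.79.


logit = 1.25*(-0.79 - 1.3) = -2.6125
P* = 1/(1 + exp(--2.6125)) = 0.0683
P = 0.29 + (1 - 0.29) * 0.0683
P = 0.3385

0.3385


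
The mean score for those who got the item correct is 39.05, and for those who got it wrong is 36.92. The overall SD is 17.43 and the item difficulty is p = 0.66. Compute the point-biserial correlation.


q = 1 - p = 0.34
rpb = ((M1 - M0) / SD) * sqrt(p * q)
rpb = ((39.05 - 36.92) / 17.43) * sqrt(0.66 * 0.34)
rpb = 0.0579

0.0579


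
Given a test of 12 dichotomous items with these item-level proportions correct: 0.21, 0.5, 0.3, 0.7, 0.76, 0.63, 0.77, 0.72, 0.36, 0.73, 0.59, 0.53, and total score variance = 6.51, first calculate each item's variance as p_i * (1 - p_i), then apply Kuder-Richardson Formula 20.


For each item, compute p_i * q_i:
  Item 1: 0.21 * 0.79 = 0.1659
  Item 2: 0.5 * 0.5 = 0.25
  Item 3: 0.3 * 0.7 = 0.21
  Item 4: 0.7 * 0.3 = 0.21
  Item 5: 0.76 * 0.24 = 0.1824
  Item 6: 0.63 * 0.37 = 0.2331
  Item 7: 0.77 * 0.23 = 0.1771
  Item 8: 0.72 * 0.28 = 0.2016
  Item 9: 0.36 * 0.64 = 0.2304
  Item 10: 0.73 * 0.27 = 0.1971
  Item 11: 0.59 * 0.41 = 0.2419
  Item 12: 0.53 * 0.47 = 0.2491
Sum(p_i * q_i) = 0.1659 + 0.25 + 0.21 + 0.21 + 0.1824 + 0.2331 + 0.1771 + 0.2016 + 0.2304 + 0.1971 + 0.2419 + 0.2491 = 2.5486
KR-20 = (k/(k-1)) * (1 - Sum(p_i*q_i) / Var_total)
= (12/11) * (1 - 2.5486/6.51)
= 1.0909 * 0.6085
KR-20 = 0.6638

0.6638


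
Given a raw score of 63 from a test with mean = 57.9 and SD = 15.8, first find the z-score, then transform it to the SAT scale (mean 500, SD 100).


z = (X - mean) / SD = (63 - 57.9) / 15.8
z = 5.1 / 15.8
z = 0.3228
SAT-scale = SAT = 500 + 100z
Carry z at full precision (z = 5.1 / 15.8) into the conversion:
SAT-scale = 500 + 100 * (5.1 / 15.8) = 500 + 510 / 15.8
SAT-scale = 500 + 32.2785
SAT-scale = 532.2785

532.2785


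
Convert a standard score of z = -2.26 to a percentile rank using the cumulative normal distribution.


CDF(z) = 0.5 * (1 + erf(z/sqrt(2)))
erf(-1.5981) = -0.9762
CDF = 0.0119
Percentile rank = 0.0119 * 100 = 1.19

1.19


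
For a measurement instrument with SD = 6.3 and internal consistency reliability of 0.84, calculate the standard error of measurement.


SEM = SD * sqrt(1 - rxx)
SEM = 6.3 * sqrt(1 - 0.84)
SEM = 6.3 * sqrt(0.16) = 6.3 * 0.4
SEM = 2.52

2.52


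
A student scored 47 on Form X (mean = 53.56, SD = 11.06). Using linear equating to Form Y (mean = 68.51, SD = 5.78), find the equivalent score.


slope = SD_Y / SD_X = 5.78 / 11.06 ~ 0.5226
intercept = mean_Y - slope * mean_X = 68.51 - (5.78 / 11.06) * 53.56 ~ 40.5193
Y = slope * X + intercept. To avoid rounding drift from the rounded slope/intercept, evaluate the equivalent form Y = mean_Y + SD_Y * (X - mean_X) / SD_X at full precision:
Y = 68.51 + 5.78 * (47 - 53.56) / 11.06
Y = 68.51 - 5.78 * 6.56 / 11.06
Y = 68.51 - 37.9168 / 11.06
Y = 68.51 - 3.4283
Y = 65.0817

65.0817


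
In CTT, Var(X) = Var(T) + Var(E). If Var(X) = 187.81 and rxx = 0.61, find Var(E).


var_true = rxx * var_obs = 0.61 * 187.81 = 114.5641
var_error = var_obs - var_true
var_error = 187.81 - 114.5641
var_error = 73.2459

73.2459


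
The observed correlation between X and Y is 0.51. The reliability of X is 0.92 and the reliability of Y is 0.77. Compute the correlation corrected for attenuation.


r_corrected = rxy / sqrt(rxx * ryy)
= 0.51 / sqrt(0.92 * 0.77)
= 0.51 / sqrt(0.7084)
= 0.51 / 0.841665
r_corrected = 0.6059

0.6059


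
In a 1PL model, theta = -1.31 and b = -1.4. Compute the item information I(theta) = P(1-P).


P = 1/(1+exp(-(-1.31--1.4))) = 0.5225
I = P*(1-P) = 0.5225 * 0.4775
I = 0.2495

0.2495


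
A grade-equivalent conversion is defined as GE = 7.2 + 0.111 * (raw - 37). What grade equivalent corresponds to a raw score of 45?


raw - median = 45 - 37 = 8
slope * diff = 0.111 * 8 = 0.888
GE = 7.2 + 0.888
GE = 8.088

8.088


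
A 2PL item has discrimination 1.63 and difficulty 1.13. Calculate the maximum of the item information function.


For 2PL, max info at theta = b = 1.13
I_max = a^2 / 4 = 1.63^2 / 4
= 2.6569 / 4
I_max = 0.6642

0.6642


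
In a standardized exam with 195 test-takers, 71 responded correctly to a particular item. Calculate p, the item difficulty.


Item difficulty p = number correct / total examinees
p = 71 / 195
p = 0.3641

0.3641


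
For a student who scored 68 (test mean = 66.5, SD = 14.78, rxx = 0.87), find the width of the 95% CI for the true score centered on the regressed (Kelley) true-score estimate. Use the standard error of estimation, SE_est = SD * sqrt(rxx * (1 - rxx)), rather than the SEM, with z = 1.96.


True score estimate = 0.87*68 + 0.13*66.5 = 67.805
SE_est = SD * sqrt(rxx * (1 - rxx)) = 14.78 * sqrt(0.87 * 0.13) = 14.78 * sqrt(0.1131) = 4.970565
CI = T_est +/- z * SE_est, so width = 2 * z * SE_est = 2 * 1.96 * 4.970565
Width = 19.4846

19.4846


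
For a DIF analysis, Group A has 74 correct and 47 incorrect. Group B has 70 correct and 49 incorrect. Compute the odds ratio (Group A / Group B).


Odds_A = 74/47 = 1.5745
Odds_B = 70/49 = 1.4286
OR = Odds_A / Odds_B = 1.5745 / 1.4286
Exactly, OR = (74 * 49) / (47 * 70) = 3626 / 3290
OR = 1.1021

1.1021


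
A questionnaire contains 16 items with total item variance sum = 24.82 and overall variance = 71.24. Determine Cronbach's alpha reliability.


alpha = (k/(k-1)) * (1 - sum(si^2)/s_total^2)
= (16/15) * (1 - 24.82/71.24)
alpha = 0.695

0.695


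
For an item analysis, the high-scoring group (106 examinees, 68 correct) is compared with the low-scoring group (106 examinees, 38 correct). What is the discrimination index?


p_upper = 68/106 = 0.6415
p_lower = 38/106 = 0.3585
D = 0.6415 - 0.3585 = 0.283

0.283


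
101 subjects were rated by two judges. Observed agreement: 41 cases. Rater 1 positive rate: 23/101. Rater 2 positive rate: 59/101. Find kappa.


P_o = 41/101 = 0.405941
P_e = (23*59 + 78*42) / 10201 = 0.454171
kappa = (P_o - P_e) / (1 - P_e)
kappa = (0.405941 - 0.454171) / (1 - 0.454171)
kappa = -0.0884

-0.0884


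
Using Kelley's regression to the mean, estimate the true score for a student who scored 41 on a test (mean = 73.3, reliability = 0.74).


T_est = rxx * X + (1 - rxx) * mean
T_est = 0.74 * 41 + 0.26 * 73.3
T_est = 30.34 + 19.058
T_est = 49.398

49.398


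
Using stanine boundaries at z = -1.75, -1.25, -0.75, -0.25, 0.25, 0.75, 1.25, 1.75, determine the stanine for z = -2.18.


Stanine boundaries: [-1.75, -1.25, -0.75, -0.25, 0.25, 0.75, 1.25, 1.75]
z = -2.18
Check each boundary:
  z < -1.75
  z < -1.25
  z < -0.75
  z < -0.25
  z < 0.25
  z < 0.75
  z < 1.25
  z < 1.75
Highest qualifying boundary gives stanine = 1

1


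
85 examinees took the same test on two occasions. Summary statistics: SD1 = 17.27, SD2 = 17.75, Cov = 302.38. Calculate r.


r = cov(X,Y) / (SD_X * SD_Y)
r = 302.38 / (17.27 * 17.75)
r = 302.38 / 306.5425
r = 0.9864

0.9864


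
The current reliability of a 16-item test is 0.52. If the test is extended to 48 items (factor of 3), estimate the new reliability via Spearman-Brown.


r_new = (n * rxx) / (1 + (n-1) * rxx)
r_new = (3 * 0.52) / (1 + 2 * 0.52)
r_new = 1.56 / 2.04
r_new = 0.7647

0.7647
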